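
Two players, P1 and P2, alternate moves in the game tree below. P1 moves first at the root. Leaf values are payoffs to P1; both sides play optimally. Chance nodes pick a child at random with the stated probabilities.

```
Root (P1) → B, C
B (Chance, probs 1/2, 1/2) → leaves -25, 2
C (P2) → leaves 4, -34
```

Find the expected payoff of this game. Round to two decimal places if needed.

-11.5

B (Chance): 1/2·-25 + 1/2·2 = -11.5
C (P2): min(4, -34) = -34
Root (P1): max(-11.5, -34) = -11.5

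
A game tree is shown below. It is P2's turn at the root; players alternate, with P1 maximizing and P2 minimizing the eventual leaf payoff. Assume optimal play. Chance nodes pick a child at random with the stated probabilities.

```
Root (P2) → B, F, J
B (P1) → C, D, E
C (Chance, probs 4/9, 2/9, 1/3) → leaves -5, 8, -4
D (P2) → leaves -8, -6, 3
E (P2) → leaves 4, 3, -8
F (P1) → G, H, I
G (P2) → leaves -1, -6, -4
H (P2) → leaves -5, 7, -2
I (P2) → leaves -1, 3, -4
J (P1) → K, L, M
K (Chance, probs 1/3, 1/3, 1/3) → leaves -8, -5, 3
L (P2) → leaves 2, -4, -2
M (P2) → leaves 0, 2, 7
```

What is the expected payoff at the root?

-4

C (Chance): 4/9·-5 + 2/9·8 + 1/3·-4 = -1.78
D (P2): min(-8, -6, 3) = -8
E (P2): min(4, 3, -8) = -8
B (P1): max(-1.78, -8, -8) = -1.78
G (P2): min(-1, -6, -4) = -6
H (P2): min(-5, 7, -2) = -5
I (P2): min(-1, 3, -4) = -4
F (P1): max(-6, -5, -4) = -4
K (Chance): 1/3·-8 + 1/3·-5 + 1/3·3 = -3.33
L (P2): min(2, -4, -2) = -4
M (P2): min(0, 2, 7) = 0
J (P1): max(-3.33, -4, 0) = 0
Root (P2): min(-1.78, -4, 0) = -4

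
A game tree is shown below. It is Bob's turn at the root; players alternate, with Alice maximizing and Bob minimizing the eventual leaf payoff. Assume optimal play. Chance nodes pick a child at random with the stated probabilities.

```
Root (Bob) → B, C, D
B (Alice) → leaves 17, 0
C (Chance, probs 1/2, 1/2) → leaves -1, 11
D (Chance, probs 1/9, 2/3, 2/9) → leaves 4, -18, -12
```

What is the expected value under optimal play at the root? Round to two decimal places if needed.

-14.22

B (Alice): max(17, 0) = 17
C (Chance): 1/2·-1 + 1/2·11 = 5
D (Chance): 1/9·4 + 2/3·-18 + 2/9·-12 = -14.22
Root (Bob): min(17, 5, -14.22) = -14.22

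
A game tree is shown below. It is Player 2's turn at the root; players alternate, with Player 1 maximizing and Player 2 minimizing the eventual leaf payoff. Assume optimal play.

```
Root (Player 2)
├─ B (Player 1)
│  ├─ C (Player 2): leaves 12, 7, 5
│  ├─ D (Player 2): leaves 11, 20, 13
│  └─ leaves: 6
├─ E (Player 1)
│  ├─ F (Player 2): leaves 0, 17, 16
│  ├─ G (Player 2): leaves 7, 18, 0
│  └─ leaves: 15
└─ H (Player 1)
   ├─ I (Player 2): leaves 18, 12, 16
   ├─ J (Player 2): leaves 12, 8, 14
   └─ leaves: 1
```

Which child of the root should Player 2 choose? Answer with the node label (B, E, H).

B

C (Player 2): min(12, 7, 5) = 5
D (Player 2): min(11, 20, 13) = 11
B (Player 1): max(5, 11, 6) = 11
F (Player 2): min(0, 17, 16) = 0
G (Player 2): min(7, 18, 0) = 0
E (Player 1): max(0, 0, 15) = 15
I (Player 2): min(18, 12, 16) = 12
J (Player 2): min(12, 8, 14) = 8
H (Player 1): max(12, 8, 1) = 12
Root (Player 2): min(11, 15, 12) = 11
Player 2 picks the child with the lowest value: B (value 11).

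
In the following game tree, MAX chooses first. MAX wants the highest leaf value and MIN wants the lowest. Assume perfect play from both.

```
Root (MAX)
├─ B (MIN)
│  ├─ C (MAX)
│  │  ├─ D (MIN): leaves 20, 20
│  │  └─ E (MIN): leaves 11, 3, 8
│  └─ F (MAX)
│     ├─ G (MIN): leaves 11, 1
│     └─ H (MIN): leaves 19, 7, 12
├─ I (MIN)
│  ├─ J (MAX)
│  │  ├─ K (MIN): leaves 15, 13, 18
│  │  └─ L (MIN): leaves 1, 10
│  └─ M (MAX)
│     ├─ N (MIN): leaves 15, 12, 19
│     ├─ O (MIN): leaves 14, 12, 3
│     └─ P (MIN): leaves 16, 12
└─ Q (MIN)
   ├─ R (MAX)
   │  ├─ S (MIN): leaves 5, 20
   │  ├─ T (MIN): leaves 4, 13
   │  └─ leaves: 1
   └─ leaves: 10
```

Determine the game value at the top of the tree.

12

D (MIN): min(20, 20) = 20
E (MIN): min(11, 3, 8) = 3
C (MAX): max(20, 3) = 20
G (MIN): min(11, 1) = 1
H (MIN): min(19, 7, 12) = 7
F (MAX): max(1, 7) = 7
B (MIN): min(20, 7) = 7
K (MIN): min(15, 13, 18) = 13
L (MIN): min(1, 10) = 1
J (MAX): max(13, 1) = 13
N (MIN): min(15, 12, 19) = 12
O (MIN): min(14, 12, 3) = 3
P (MIN): min(16, 12) = 12
M (MAX): max(12, 3, 12) = 12
I (MIN): min(13, 12) = 12
S (MIN): min(5, 20) = 5
T (MIN): min(4, 13) = 4
R (MAX): max(5, 4, 1) = 5
Q (MIN): min(5, 10) = 5
Root (MAX): max(7, 12, 5) = 12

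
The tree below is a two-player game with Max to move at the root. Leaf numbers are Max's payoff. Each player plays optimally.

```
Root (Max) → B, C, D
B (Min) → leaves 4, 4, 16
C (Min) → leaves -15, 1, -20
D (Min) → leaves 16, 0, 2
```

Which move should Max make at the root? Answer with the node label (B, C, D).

B

B (Min): min(4, 4, 16) = 4
C (Min): min(-15, 1, -20) = -20
D (Min): min(16, 0, 2) = 0
Root (Max): max(4, -20, 0) = 4
Max picks the child with the highest value: B (value 4).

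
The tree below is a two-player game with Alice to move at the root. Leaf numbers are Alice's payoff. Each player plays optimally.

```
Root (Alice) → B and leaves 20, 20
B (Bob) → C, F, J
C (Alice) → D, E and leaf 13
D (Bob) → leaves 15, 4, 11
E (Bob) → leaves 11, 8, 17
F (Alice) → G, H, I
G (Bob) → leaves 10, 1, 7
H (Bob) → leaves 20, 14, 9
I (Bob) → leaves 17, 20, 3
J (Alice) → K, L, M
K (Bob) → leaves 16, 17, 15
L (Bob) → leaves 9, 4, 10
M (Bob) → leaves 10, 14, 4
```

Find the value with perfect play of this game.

D (Bob): min(15, 4, 11) = 4
E (Bob): min(11, 8, 17) = 8
C (Alice): max(4, 8, 13) = 13
G (Bob): min(10, 1, 7) = 1
H (Bob): min(20, 14, 9) = 9
I (Bob): min(17, 20, 3) = 3
F (Alice): max(1, 9, 3) = 9
K (Bob): min(16, 17, 15) = 15
L (Bob): min(9, 4, 10) = 4
M (Bob): min(10, 14, 4) = 4
J (Alice): max(15, 4, 4) = 15
B (Bob): min(13, 9, 15) = 9
Root (Alice): max(9, 20, 20) = 20

20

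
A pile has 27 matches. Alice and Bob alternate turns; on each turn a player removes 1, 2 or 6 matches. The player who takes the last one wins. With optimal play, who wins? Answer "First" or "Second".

Mark each pile size as W (mover wins) or L (mover loses):
i:   0  1  2  3  4  5  6  7  8  9 10 11 12 13 14 15 16 17 18 19 20 21 22 23 24 25 26 27
     L  W  W  L  W  W  W  L  W  W  L  W  W  W  L  W  W  L  W  W  W  L  W  W  L  W  W  W
Position 27 is W, so the first player wins.

First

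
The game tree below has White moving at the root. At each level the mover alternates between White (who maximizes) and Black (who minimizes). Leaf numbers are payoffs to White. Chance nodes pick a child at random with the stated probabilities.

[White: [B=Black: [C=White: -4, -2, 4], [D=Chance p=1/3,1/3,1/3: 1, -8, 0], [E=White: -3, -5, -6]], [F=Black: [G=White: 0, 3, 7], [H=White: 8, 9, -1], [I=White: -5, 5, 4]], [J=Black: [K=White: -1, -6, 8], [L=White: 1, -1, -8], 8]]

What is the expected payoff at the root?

5

C (White): max(-4, -2, 4) = 4
D (Chance): 1/3·1 + 1/3·-8 + 1/3·0 = -2.33
E (White): max(-3, -5, -6) = -3
B (Black): min(4, -2.33, -3) = -3
G (White): max(0, 3, 7) = 7
H (White): max(8, 9, -1) = 9
I (White): max(-5, 5, 4) = 5
F (Black): min(7, 9, 5) = 5
K (White): max(-1, -6, 8) = 8
L (White): max(1, -1, -8) = 1
J (Black): min(8, 1, 8) = 1
Root (White): max(-3, 5, 1) = 5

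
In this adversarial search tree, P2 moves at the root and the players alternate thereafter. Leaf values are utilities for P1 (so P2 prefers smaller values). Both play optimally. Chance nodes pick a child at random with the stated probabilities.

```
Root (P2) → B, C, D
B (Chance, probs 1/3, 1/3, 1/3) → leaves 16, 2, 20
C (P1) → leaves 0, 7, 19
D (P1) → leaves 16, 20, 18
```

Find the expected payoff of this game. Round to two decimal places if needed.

12.67

B (Chance): 1/3·16 + 1/3·2 + 1/3·20 = 12.67
C (P1): max(0, 7, 19) = 19
D (P1): max(16, 20, 18) = 20
Root (P2): min(12.67, 19, 20) = 12.67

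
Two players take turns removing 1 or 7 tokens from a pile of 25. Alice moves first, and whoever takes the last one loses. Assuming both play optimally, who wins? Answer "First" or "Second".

Second

Compute winning (W) and losing (L) positions by backward induction:
i:   0  1  2  3  4  5  6  7  8  9 10 11 12 13 14 15 16 17 18 19 20 21 22 23 24 25
     W  L  W  L  W  L  W  L  W  L  W  L  W  L  W  L  W  L  W  L  W  L  W  L  W  L
Position 25 is L, so the second player wins.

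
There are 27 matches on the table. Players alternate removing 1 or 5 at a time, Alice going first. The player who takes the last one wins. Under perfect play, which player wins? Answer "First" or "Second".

First

Compute winning (W) and losing (L) positions by backward induction:
i:   0  1  2  3  4  5  6  7  8  9 10 11 12 13 14 15 16 17 18 19 20 21 22 23 24 25 26 27
     L  W  L  W  L  W  L  W  L  W  L  W  L  W  L  W  L  W  L  W  L  W  L  W  L  W  L  W
Position 27 is W, so the first player wins.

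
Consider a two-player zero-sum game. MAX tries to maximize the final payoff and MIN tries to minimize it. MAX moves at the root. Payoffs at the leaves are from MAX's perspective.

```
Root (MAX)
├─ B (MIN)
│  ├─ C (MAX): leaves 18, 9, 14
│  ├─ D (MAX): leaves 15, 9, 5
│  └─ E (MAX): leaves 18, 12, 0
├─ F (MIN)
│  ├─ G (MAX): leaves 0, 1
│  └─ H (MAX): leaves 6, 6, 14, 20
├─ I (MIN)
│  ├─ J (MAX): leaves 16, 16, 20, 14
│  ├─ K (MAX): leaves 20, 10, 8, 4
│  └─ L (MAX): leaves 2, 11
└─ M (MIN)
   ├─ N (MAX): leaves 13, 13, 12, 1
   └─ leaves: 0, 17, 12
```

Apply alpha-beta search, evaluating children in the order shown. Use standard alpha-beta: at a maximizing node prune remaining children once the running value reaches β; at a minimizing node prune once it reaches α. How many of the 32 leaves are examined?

20

C [α=-∞,β=+∞]: v=18
D [α=-∞,β=18]: v=15
E [α=-∞,β=15]: v=18 after child 1 ≥ β → β-cutoff, skip 2
B [α=-∞,β=+∞]: v=15
G [α=15,β=+∞]: v=1
F [α=15,β=+∞]: v=1 after child 1 ≤ α → α-cutoff, skip 1
J [α=15,β=+∞]: v=20
K [α=15,β=20]: v=20 after child 1 ≥ β → β-cutoff, skip 3
L [α=15,β=20]: v=11
I [α=15,β=+∞]: v=11
N [α=15,β=+∞]: v=13
M [α=15,β=+∞]: v=13 after child 1 ≤ α → α-cutoff, skip 3
Root [α=-∞,β=+∞]: v=15
Leaves evaluated: 20 of 32.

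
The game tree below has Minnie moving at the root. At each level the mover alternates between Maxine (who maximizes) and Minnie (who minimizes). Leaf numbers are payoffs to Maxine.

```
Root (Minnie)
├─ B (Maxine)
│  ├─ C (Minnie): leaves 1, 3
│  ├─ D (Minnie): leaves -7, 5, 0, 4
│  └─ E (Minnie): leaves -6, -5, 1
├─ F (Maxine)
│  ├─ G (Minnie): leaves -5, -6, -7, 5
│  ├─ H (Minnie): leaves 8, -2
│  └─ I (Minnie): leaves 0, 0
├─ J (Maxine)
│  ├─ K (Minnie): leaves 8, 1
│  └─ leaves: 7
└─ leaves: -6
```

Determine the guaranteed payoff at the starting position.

C (Minnie): min(1, 3) = 1
D (Minnie): min(-7, 5, 0, 4) = -7
E (Minnie): min(-6, -5, 1) = -6
B (Maxine): max(1, -7, -6) = 1
G (Minnie): min(-5, -6, -7, 5) = -7
H (Minnie): min(8, -2) = -2
I (Minnie): min(0, 0) = 0
F (Maxine): max(-7, -2, 0) = 0
K (Minnie): min(8, 1) = 1
J (Maxine): max(1, 7) = 7
Root (Minnie): min(1, 0, 7, -6) = -6

-6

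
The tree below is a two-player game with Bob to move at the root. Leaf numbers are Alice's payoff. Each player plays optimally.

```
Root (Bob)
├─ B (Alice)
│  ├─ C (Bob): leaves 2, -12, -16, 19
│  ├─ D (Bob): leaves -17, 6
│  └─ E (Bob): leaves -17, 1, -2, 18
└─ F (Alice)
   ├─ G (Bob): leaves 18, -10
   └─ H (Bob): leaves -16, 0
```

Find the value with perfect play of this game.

C (Bob): min(2, -12, -16, 19) = -16
D (Bob): min(-17, 6) = -17
E (Bob): min(-17, 1, -2, 18) = -17
B (Alice): max(-16, -17, -17) = -16
G (Bob): min(18, -10) = -10
H (Bob): min(-16, 0) = -16
F (Alice): max(-10, -16) = -10
Root (Bob): min(-16, -10) = -16

-16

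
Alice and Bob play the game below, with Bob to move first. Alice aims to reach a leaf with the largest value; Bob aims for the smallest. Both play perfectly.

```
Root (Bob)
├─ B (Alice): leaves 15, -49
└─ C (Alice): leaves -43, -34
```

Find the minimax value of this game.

-34

B (Alice): max(15, -49) = 15
C (Alice): max(-43, -34) = -34
Root (Bob): min(15, -34) = -34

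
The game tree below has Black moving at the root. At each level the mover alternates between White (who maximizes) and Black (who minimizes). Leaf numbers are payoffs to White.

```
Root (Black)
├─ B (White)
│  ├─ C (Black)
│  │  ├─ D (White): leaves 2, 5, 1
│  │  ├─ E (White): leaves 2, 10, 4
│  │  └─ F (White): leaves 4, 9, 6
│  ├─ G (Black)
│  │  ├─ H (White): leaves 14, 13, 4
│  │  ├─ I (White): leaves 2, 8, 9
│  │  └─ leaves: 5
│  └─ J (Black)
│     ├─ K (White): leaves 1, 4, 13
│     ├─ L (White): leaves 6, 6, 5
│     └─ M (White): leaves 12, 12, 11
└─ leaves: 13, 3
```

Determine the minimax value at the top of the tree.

D (White): max(2, 5, 1) = 5
E (White): max(2, 10, 4) = 10
F (White): max(4, 9, 6) = 9
C (Black): min(5, 10, 9) = 5
H (White): max(14, 13, 4) = 14
I (White): max(2, 8, 9) = 9
G (Black): min(14, 9, 5) = 5
K (White): max(1, 4, 13) = 13
L (White): max(6, 6, 5) = 6
M (White): max(12, 12, 11) = 12
J (Black): min(13, 6, 12) = 6
B (White): max(5, 5, 6) = 6
Root (Black): min(6, 13, 3) = 3

3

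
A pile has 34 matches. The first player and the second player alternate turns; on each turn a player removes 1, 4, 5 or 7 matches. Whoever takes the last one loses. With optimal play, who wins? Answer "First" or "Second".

Positions where the player to move wins (W) vs loses (L):
i:   0  1  2  3  4  5  6  7  8  9 10 11 12 13 14 15 16 17 18 19 20 21 22 23 24 25 26 27 28 29 30 31 32 33 34
     W  L  W  L  W  W  W  W  W  L  W  L  W  W  W  W  W  L  W  L  W  W  W  W  W  L  W  L  W  W  W  W  W  L  W
Position 34 is W, so the first player wins.

First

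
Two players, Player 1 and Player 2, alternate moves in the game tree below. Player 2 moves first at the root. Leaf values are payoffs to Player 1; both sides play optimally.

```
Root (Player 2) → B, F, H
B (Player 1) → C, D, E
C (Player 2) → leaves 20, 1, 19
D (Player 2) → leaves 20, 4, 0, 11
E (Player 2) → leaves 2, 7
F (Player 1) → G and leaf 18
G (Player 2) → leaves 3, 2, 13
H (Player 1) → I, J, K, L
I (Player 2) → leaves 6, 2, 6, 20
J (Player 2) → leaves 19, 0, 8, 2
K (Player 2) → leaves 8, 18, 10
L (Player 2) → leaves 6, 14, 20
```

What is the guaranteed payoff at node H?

I: min(6, 2, 6, 20) = 2
J: min(19, 0, 8, 2) = 0
K: min(8, 18, 10) = 8
L: min(6, 14, 20) = 6
H: max(2, 0, 8, 6) = 8

8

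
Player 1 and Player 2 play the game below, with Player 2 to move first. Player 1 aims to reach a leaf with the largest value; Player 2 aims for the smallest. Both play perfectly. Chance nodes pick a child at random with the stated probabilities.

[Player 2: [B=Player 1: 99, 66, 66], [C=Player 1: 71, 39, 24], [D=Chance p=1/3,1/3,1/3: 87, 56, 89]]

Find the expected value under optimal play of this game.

B (Player 1): max(99, 66, 66) = 99
C (Player 1): max(71, 39, 24) = 71
D (Chance): 1/3·87 + 1/3·56 + 1/3·89 = 77.33
Root (Player 2): min(99, 71, 77.33) = 71

71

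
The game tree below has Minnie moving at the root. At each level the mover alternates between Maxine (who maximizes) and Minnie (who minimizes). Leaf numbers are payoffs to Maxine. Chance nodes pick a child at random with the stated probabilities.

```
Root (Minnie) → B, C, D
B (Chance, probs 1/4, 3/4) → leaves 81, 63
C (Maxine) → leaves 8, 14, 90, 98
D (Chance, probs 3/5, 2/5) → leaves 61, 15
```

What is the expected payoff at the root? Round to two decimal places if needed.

B (Chance): 1/4·81 + 3/4·63 = 67.5
C (Maxine): max(8, 14, 90, 98) = 98
D (Chance): 3/5·61 + 2/5·15 = 42.6
Root (Minnie): min(67.5, 98, 42.6) = 42.6

42.6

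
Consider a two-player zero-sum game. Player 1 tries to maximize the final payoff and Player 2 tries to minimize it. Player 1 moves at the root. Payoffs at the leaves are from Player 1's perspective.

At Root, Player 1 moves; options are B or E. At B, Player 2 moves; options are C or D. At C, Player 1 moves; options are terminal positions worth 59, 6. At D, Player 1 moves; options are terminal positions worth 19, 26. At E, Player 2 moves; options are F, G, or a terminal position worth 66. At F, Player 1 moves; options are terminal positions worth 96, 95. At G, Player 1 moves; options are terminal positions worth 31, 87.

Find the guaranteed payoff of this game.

C (Player 1): max(59, 6) = 59
D (Player 1): max(19, 26) = 26
B (Player 2): min(59, 26) = 26
F (Player 1): max(96, 95) = 96
G (Player 1): max(31, 87) = 87
E (Player 2): min(96, 87, 66) = 66
Root (Player 1): max(26, 66) = 66

66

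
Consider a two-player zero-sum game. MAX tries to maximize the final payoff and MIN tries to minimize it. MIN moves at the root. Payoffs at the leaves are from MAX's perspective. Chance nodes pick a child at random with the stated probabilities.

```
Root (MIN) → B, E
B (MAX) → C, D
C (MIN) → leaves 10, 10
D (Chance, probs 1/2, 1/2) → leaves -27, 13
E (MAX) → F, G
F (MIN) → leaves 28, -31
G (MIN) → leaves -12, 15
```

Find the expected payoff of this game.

-12

C (MIN): min(10, 10) = 10
D (Chance): 1/2·-27 + 1/2·13 = -7
B (MAX): max(10, -7) = 10
F (MIN): min(28, -31) = -31
G (MIN): min(-12, 15) = -12
E (MAX): max(-31, -12) = -12
Root (MIN): min(10, -12) = -12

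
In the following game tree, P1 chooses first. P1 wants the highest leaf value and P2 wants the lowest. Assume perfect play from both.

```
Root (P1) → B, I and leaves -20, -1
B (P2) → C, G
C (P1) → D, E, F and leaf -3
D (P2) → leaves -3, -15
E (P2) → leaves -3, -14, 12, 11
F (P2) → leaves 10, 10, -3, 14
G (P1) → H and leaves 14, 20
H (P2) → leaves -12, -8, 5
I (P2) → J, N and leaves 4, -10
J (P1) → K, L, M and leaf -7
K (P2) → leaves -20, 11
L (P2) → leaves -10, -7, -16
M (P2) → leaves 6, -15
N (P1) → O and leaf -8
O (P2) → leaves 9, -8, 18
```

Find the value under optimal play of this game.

D (P2): min(-3, -15) = -15
E (P2): min(-3, -14, 12, 11) = -14
F (P2): min(10, 10, -3, 14) = -3
C (P1): max(-15, -14, -3, -3) = -3
H (P2): min(-12, -8, 5) = -12
G (P1): max(-12, 14, 20) = 20
B (P2): min(-3, 20) = -3
K (P2): min(-20, 11) = -20
L (P2): min(-10, -7, -16) = -16
M (P2): min(6, -15) = -15
J (P1): max(-20, -16, -15, -7) = -7
O (P2): min(9, -8, 18) = -8
N (P1): max(-8, -8) = -8
I (P2): min(-7, -8, 4, -10) = -10
Root (P1): max(-3, -10, -20, -1) = -1

-1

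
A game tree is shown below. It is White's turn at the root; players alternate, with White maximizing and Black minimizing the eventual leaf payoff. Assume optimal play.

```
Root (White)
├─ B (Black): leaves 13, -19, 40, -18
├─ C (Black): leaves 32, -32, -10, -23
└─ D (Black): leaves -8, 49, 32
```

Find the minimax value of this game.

-8

B (Black): min(13, -19, 40, -18) = -19
C (Black): min(32, -32, -10, -23) = -32
D (Black): min(-8, 49, 32) = -8
Root (White): max(-19, -32, -8) = -8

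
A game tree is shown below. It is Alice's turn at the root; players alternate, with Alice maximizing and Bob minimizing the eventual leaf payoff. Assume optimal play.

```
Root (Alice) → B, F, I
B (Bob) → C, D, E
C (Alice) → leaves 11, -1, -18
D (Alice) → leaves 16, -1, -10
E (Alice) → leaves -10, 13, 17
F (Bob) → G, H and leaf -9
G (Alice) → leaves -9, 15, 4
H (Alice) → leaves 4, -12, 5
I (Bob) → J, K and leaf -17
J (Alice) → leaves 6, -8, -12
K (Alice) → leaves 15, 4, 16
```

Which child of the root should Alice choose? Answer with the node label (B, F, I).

B

C (Alice): max(11, -1, -18) = 11
D (Alice): max(16, -1, -10) = 16
E (Alice): max(-10, 13, 17) = 17
B (Bob): min(11, 16, 17) = 11
G (Alice): max(-9, 15, 4) = 15
H (Alice): max(4, -12, 5) = 5
F (Bob): min(15, 5, -9) = -9
J (Alice): max(6, -8, -12) = 6
K (Alice): max(15, 4, 16) = 16
I (Bob): min(6, 16, -17) = -17
Root (Alice): max(11, -9, -17) = 11
Alice picks the child with the highest value: B (value 11).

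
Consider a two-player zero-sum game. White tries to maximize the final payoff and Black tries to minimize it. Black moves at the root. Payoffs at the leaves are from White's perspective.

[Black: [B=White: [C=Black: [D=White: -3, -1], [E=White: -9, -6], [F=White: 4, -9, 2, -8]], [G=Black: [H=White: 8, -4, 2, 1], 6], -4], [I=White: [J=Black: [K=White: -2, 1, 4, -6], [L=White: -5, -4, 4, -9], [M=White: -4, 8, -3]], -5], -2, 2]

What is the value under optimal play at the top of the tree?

D (White): max(-3, -1) = -1
E (White): max(-9, -6) = -6
F (White): max(4, -9, 2, -8) = 4
C (Black): min(-1, -6, 4) = -6
H (White): max(8, -4, 2, 1) = 8
G (Black): min(8, 6) = 6
B (White): max(-6, 6, -4) = 6
K (White): max(-2, 1, 4, -6) = 4
L (White): max(-5, -4, 4, -9) = 4
M (White): max(-4, 8, -3) = 8
J (Black): min(4, 4, 8) = 4
I (White): max(4, -5) = 4
Root (Black): min(6, 4, -2, 2) = -2

-2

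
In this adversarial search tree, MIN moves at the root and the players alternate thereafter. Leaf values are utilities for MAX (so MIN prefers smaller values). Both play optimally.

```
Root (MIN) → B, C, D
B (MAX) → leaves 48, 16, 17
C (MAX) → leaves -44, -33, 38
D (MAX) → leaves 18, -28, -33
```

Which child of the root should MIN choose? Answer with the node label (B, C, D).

B (MAX): max(48, 16, 17) = 48
C (MAX): max(-44, -33, 38) = 38
D (MAX): max(18, -28, -33) = 18
Root (MIN): min(48, 38, 18) = 18
MIN picks the child with the lowest value: D (value 18).

D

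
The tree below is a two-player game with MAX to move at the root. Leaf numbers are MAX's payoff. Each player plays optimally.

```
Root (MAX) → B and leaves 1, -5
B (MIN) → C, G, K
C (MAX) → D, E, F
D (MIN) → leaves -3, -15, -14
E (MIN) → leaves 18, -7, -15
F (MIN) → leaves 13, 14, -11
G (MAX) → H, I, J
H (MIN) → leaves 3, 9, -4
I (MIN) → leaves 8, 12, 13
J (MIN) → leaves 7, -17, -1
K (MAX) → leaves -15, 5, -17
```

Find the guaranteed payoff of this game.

1

D (MIN): min(-3, -15, -14) = -15
E (MIN): min(18, -7, -15) = -15
F (MIN): min(13, 14, -11) = -11
C (MAX): max(-15, -15, -11) = -11
H (MIN): min(3, 9, -4) = -4
I (MIN): min(8, 12, 13) = 8
J (MIN): min(7, -17, -1) = -17
G (MAX): max(-4, 8, -17) = 8
K (MAX): max(-15, 5, -17) = 5
B (MIN): min(-11, 8, 5) = -11
Root (MAX): max(-11, 1, -5) = 1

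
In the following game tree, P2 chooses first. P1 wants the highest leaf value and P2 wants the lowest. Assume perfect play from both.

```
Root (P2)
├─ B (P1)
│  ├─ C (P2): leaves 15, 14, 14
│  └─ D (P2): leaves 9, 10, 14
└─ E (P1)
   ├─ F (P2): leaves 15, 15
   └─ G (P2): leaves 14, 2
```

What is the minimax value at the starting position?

C (P2): min(15, 14, 14) = 14
D (P2): min(9, 10, 14) = 9
B (P1): max(14, 9) = 14
F (P2): min(15, 15) = 15
G (P2): min(14, 2) = 2
E (P1): max(15, 2) = 15
Root (P2): min(14, 15) = 14

14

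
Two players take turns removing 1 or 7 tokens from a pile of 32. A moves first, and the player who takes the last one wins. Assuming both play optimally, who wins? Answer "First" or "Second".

Second

i:   0  1  2  3  4  5  6  7  8  9 10 11 12 13 14 15 16 17 18 19 20 21 22 23 24 25 26 27 28 29 30 31 32
     L  W  L  W  L  W  L  W  L  W  L  W  L  W  L  W  L  W  L  W  L  W  L  W  L  W  L  W  L  W  L  W  L
Position 32 is L, so the second player wins.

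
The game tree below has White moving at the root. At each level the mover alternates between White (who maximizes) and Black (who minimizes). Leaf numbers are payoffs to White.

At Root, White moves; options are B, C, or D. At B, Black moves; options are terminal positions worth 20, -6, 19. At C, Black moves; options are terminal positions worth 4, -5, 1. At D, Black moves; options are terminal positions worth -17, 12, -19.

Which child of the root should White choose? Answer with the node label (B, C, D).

B (Black): min(20, -6, 19) = -6
C (Black): min(4, -5, 1) = -5
D (Black): min(-17, 12, -19) = -19
Root (White): max(-6, -5, -19) = -5
White picks the child with the highest value: C (value -5).

C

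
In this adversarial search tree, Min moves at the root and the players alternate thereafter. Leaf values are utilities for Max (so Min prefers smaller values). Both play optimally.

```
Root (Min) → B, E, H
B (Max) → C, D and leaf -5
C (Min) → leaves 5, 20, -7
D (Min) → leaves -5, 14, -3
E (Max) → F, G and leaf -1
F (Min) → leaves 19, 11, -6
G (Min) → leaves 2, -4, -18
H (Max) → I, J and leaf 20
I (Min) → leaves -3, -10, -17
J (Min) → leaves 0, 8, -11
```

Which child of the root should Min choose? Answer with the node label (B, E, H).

B

C (Min): min(5, 20, -7) = -7
D (Min): min(-5, 14, -3) = -5
B (Max): max(-7, -5, -5) = -5
F (Min): min(19, 11, -6) = -6
G (Min): min(2, -4, -18) = -18
E (Max): max(-6, -18, -1) = -1
I (Min): min(-3, -10, -17) = -17
J (Min): min(0, 8, -11) = -11
H (Max): max(-17, -11, 20) = 20
Root (Min): min(-5, -1, 20) = -5
Min picks the child with the lowest value: B (value -5).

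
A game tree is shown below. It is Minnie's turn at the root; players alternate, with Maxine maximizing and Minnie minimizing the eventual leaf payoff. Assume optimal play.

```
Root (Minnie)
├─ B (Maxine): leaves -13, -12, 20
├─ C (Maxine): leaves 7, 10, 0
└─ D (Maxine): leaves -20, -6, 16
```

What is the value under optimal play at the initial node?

10

B (Maxine): max(-13, -12, 20) = 20
C (Maxine): max(7, 10, 0) = 10
D (Maxine): max(-20, -6, 16) = 16
Root (Minnie): min(20, 10, 16) = 10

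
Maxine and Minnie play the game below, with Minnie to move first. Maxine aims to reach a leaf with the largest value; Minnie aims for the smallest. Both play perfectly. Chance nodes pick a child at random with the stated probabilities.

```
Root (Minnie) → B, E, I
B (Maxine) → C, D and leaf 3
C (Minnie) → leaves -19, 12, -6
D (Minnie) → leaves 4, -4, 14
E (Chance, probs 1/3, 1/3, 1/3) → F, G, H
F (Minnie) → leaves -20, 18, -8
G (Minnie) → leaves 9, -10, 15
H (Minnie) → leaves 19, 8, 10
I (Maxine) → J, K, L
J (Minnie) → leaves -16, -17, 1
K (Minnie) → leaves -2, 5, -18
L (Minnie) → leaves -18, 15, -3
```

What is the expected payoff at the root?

-17

C (Minnie): min(-19, 12, -6) = -19
D (Minnie): min(4, -4, 14) = -4
B (Maxine): max(-19, -4, 3) = 3
F (Minnie): min(-20, 18, -8) = -20
G (Minnie): min(9, -10, 15) = -10
H (Minnie): min(19, 8, 10) = 8
E (Chance): 1/3·-20 + 1/3·-10 + 1/3·8 = -7.33
J (Minnie): min(-16, -17, 1) = -17
K (Minnie): min(-2, 5, -18) = -18
L (Minnie): min(-18, 15, -3) = -18
I (Maxine): max(-17, -18, -18) = -17
Root (Minnie): min(3, -7.33, -17) = -17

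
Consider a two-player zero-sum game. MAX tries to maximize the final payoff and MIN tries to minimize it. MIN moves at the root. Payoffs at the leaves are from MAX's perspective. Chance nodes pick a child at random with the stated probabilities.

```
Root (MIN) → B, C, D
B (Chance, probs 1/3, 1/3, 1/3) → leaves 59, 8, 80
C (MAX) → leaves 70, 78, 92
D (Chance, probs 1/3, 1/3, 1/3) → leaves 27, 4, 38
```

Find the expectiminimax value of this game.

B (Chance): 1/3·59 + 1/3·8 + 1/3·80 = 49
C (MAX): max(70, 78, 92) = 92
D (Chance): 1/3·27 + 1/3·4 + 1/3·38 = 23
Root (MIN): min(49, 92, 23) = 23

23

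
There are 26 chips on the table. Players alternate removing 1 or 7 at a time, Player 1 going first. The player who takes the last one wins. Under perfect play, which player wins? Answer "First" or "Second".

Second

Compute winning (W) and losing (L) positions by backward induction:
i:   0  1  2  3  4  5  6  7  8  9 10 11 12 13 14 15 16 17 18 19 20 21 22 23 24 25 26
     L  W  L  W  L  W  L  W  L  W  L  W  L  W  L  W  L  W  L  W  L  W  L  W  L  W  L
Position 26 is L, so the second player wins.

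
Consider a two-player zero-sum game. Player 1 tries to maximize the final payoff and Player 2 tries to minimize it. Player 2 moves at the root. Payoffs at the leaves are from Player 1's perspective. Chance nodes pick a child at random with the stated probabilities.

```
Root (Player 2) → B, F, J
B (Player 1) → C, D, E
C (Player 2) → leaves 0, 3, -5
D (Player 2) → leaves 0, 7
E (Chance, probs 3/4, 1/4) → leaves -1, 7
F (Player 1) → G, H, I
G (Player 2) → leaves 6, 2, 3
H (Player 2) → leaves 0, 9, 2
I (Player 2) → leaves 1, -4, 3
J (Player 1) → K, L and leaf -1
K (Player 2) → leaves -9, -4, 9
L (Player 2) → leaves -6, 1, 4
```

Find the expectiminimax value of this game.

C (Player 2): min(0, 3, -5) = -5
D (Player 2): min(0, 7) = 0
E (Chance): 3/4·-1 + 1/4·7 = 1
B (Player 1): max(-5, 0, 1) = 1
G (Player 2): min(6, 2, 3) = 2
H (Player 2): min(0, 9, 2) = 0
I (Player 2): min(1, -4, 3) = -4
F (Player 1): max(2, 0, -4) = 2
K (Player 2): min(-9, -4, 9) = -9
L (Player 2): min(-6, 1, 4) = -6
J (Player 1): max(-9, -6, -1) = -1
Root (Player 2): min(1, 2, -1) = -1

-1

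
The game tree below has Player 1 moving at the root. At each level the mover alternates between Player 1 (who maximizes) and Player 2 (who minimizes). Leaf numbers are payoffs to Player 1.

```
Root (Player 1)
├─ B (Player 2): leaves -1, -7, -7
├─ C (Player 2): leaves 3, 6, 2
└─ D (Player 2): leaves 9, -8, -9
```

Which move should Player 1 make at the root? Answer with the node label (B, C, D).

B (Player 2): min(-1, -7, -7) = -7
C (Player 2): min(3, 6, 2) = 2
D (Player 2): min(9, -8, -9) = -9
Root (Player 1): max(-7, 2, -9) = 2
Player 1 picks the child with the highest value: C (value 2).

C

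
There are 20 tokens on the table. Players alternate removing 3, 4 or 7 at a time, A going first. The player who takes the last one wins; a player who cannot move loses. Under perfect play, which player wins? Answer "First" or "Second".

Second

i:   0  1  2  3  4  5  6  7  8  9 10 11 12 13 14 15 16 17 18 19 20
     L  L  L  W  W  W  W  W  W  W  L  L  L  W  W  W  W  W  W  W  L
Position 20 is L, so the second player wins.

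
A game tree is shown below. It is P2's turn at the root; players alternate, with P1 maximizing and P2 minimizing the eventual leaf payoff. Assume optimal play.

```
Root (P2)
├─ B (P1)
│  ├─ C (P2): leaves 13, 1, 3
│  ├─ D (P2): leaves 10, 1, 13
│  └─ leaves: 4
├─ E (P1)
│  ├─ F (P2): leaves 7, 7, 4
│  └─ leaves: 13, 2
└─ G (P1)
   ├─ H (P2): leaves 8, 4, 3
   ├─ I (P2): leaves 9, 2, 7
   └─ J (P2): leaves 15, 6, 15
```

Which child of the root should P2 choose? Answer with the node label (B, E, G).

C (P2): min(13, 1, 3) = 1
D (P2): min(10, 1, 13) = 1
B (P1): max(1, 1, 4) = 4
F (P2): min(7, 7, 4) = 4
E (P1): max(4, 13, 2) = 13
H (P2): min(8, 4, 3) = 3
I (P2): min(9, 2, 7) = 2
J (P2): min(15, 6, 15) = 6
G (P1): max(3, 2, 6) = 6
Root (P2): min(4, 13, 6) = 4
P2 picks the child with the lowest value: B (value 4).

B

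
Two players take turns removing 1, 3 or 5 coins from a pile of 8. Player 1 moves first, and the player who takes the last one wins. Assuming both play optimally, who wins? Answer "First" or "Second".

Mark each pile size as W (mover wins) or L (mover loses):
i:   0  1  2  3  4  5  6  7  8
     L  W  L  W  L  W  L  W  L
Position 8 is L, so the second player wins.

Second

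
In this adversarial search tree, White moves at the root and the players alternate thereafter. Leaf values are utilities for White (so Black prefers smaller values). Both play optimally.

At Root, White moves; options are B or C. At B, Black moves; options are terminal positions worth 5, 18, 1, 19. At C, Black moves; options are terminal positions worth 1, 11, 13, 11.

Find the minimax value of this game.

B (Black): min(5, 18, 1, 19) = 1
C (Black): min(1, 11, 13, 11) = 1
Root (White): max(1, 1) = 1

1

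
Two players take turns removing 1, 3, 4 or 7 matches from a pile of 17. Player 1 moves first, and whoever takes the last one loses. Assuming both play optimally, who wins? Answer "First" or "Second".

Second

Mark each pile size as W (mover wins) or L (mover loses):
i:   0  1  2  3  4  5  6  7  8  9 10 11 12 13 14 15 16 17
     W  L  W  L  W  W  W  W  W  L  W  L  W  W  W  W  W  L
Position 17 is L, so the second player wins.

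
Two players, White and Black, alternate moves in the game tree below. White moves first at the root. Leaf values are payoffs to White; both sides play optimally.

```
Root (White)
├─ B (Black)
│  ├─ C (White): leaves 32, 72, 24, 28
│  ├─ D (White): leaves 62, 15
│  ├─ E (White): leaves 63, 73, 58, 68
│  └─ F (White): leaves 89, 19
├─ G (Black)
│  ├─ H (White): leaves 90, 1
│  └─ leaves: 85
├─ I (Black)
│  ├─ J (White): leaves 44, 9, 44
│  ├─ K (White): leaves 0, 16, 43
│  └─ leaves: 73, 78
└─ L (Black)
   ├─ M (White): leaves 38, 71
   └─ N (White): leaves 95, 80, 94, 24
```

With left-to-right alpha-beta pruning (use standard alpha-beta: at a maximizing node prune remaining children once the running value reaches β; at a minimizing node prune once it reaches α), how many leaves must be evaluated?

C [α=-∞,β=+∞]: v=72
D [α=-∞,β=72]: v=62
E [α=-∞,β=62]: v=63 after child 1 ≥ β → β-cutoff, skip 3
F [α=-∞,β=62]: v=89 after child 1 ≥ β → β-cutoff, skip 1
B [α=-∞,β=+∞]: v=62
H [α=62,β=+∞]: v=90
G [α=62,β=+∞]: v=85
J [α=85,β=+∞]: v=44
I [α=85,β=+∞]: v=44 after child 1 ≤ α → α-cutoff, skip 3
M [α=85,β=+∞]: v=71
L [α=85,β=+∞]: v=71 after child 1 ≤ α → α-cutoff, skip 1
Root [α=-∞,β=+∞]: v=85
Leaves evaluated: 16 of 29.

16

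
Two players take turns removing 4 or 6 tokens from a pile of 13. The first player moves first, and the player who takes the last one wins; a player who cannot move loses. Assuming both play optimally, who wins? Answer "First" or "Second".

Second

i:   0  1  2  3  4  5  6  7  8  9 10 11 12 13
     L  L  L  L  W  W  W  W  W  W  L  L  L  L
Position 13 is L, so the second player wins.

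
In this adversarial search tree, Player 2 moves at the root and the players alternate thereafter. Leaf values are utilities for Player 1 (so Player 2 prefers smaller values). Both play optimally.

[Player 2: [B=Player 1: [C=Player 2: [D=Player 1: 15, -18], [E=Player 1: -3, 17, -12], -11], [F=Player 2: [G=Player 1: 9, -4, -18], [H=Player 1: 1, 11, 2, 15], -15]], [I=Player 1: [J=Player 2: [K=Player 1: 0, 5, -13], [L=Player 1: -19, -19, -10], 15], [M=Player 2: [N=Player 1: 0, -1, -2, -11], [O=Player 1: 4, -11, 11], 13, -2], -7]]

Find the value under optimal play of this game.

-11

D (Player 1): max(15, -18) = 15
E (Player 1): max(-3, 17, -12) = 17
C (Player 2): min(15, 17, -11) = -11
G (Player 1): max(9, -4, -18) = 9
H (Player 1): max(1, 11, 2, 15) = 15
F (Player 2): min(9, 15, -15) = -15
B (Player 1): max(-11, -15) = -11
K (Player 1): max(0, 5, -13) = 5
L (Player 1): max(-19, -19, -10) = -10
J (Player 2): min(5, -10, 15) = -10
N (Player 1): max(0, -1, -2, -11) = 0
O (Player 1): max(4, -11, 11) = 11
M (Player 2): min(0, 11, 13, -2) = -2
I (Player 1): max(-10, -2, -7) = -2
Root (Player 2): min(-11, -2) = -11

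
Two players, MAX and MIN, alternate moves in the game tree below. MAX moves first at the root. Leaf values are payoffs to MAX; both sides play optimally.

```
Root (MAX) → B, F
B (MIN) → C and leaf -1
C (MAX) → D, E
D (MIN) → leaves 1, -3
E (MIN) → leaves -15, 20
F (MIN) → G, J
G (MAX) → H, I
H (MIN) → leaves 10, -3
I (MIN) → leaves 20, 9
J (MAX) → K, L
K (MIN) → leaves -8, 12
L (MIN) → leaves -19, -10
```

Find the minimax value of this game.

D (MIN): min(1, -3) = -3
E (MIN): min(-15, 20) = -15
C (MAX): max(-3, -15) = -3
B (MIN): min(-3, -1) = -3
H (MIN): min(10, -3) = -3
I (MIN): min(20, 9) = 9
G (MAX): max(-3, 9) = 9
K (MIN): min(-8, 12) = -8
L (MIN): min(-19, -10) = -19
J (MAX): max(-8, -19) = -8
F (MIN): min(9, -8) = -8
Root (MAX): max(-3, -8) = -3

-3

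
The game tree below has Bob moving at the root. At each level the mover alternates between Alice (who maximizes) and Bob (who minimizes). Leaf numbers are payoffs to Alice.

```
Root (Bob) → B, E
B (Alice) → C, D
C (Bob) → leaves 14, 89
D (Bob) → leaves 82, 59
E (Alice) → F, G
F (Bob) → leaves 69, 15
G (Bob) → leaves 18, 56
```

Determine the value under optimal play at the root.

18

C (Bob): min(14, 89) = 14
D (Bob): min(82, 59) = 59
B (Alice): max(14, 59) = 59
F (Bob): min(69, 15) = 15
G (Bob): min(18, 56) = 18
E (Alice): max(15, 18) = 18
Root (Bob): min(59, 18) = 18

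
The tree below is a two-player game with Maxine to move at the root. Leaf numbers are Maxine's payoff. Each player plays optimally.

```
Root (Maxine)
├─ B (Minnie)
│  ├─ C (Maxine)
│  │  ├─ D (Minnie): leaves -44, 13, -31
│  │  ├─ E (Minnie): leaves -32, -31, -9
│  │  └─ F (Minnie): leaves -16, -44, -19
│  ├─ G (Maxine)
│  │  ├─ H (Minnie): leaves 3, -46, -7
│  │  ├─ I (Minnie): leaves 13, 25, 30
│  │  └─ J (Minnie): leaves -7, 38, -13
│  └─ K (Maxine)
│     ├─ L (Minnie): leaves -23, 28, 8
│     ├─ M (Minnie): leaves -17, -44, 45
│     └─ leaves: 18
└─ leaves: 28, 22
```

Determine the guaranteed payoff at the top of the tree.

28

D (Minnie): min(-44, 13, -31) = -44
E (Minnie): min(-32, -31, -9) = -32
F (Minnie): min(-16, -44, -19) = -44
C (Maxine): max(-44, -32, -44) = -32
H (Minnie): min(3, -46, -7) = -46
I (Minnie): min(13, 25, 30) = 13
J (Minnie): min(-7, 38, -13) = -13
G (Maxine): max(-46, 13, -13) = 13
L (Minnie): min(-23, 28, 8) = -23
M (Minnie): min(-17, -44, 45) = -44
K (Maxine): max(-23, -44, 18) = 18
B (Minnie): min(-32, 13, 18) = -32
Root (Maxine): max(-32, 28, 22) = 28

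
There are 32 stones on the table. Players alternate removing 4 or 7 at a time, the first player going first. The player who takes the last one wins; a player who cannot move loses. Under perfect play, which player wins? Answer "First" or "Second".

First

i:   0  1  2  3  4  5  6  7  8  9 10 11 12 13 14 15 16 17 18 19 20 21 22 23 24 25 26 27 28 29 30 31 32
     L  L  L  L  W  W  W  W  W  W  W  L  L  L  L  W  W  W  W  W  W  W  L  L  L  L  W  W  W  W  W  W  W
Position 32 is W, so the first player wins.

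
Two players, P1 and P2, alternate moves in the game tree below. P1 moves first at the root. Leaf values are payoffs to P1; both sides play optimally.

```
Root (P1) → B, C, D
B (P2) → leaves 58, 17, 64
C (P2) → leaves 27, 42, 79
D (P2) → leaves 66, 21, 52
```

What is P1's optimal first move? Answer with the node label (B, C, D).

C

B (P2): min(58, 17, 64) = 17
C (P2): min(27, 42, 79) = 27
D (P2): min(66, 21, 52) = 21
Root (P1): max(17, 27, 21) = 27
P1 picks the child with the highest value: C (value 27).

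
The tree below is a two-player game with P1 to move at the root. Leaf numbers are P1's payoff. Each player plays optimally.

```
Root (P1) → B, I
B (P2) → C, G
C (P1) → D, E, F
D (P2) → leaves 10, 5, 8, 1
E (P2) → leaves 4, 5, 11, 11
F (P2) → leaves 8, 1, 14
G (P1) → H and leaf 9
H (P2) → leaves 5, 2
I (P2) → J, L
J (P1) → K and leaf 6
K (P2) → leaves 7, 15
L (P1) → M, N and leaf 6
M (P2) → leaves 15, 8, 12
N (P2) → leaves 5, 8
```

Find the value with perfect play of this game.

D (P2): min(10, 5, 8, 1) = 1
E (P2): min(4, 5, 11, 11) = 4
F (P2): min(8, 1, 14) = 1
C (P1): max(1, 4, 1) = 4
H (P2): min(5, 2) = 2
G (P1): max(2, 9) = 9
B (P2): min(4, 9) = 4
K (P2): min(7, 15) = 7
J (P1): max(7, 6) = 7
M (P2): min(15, 8, 12) = 8
N (P2): min(5, 8) = 5
L (P1): max(8, 5, 6) = 8
I (P2): min(7, 8) = 7
Root (P1): max(4, 7) = 7

7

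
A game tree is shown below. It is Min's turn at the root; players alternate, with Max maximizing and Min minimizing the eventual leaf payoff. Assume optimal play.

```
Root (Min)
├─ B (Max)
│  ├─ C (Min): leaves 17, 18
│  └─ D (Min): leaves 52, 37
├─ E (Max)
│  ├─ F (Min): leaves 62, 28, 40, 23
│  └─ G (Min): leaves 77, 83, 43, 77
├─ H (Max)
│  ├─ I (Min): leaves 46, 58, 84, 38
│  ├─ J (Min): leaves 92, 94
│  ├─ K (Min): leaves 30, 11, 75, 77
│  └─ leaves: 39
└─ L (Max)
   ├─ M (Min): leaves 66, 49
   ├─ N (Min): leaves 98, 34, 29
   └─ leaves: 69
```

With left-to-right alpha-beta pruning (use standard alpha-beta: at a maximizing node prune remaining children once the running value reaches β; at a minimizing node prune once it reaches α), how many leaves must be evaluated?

18

C [α=-∞,β=+∞]: v=17
D [α=17,β=+∞]: v=37
B [α=-∞,β=+∞]: v=37
F [α=-∞,β=37]: v=23
G [α=23,β=37]: v=43
E [α=-∞,β=37]: v=43
I [α=-∞,β=37]: v=38
H [α=-∞,β=37]: v=38 after child 1 ≥ β → β-cutoff, skip 3
M [α=-∞,β=37]: v=49
L [α=-∞,β=37]: v=49 after child 1 ≥ β → β-cutoff, skip 2
Root [α=-∞,β=+∞]: v=37
Leaves evaluated: 18 of 29.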